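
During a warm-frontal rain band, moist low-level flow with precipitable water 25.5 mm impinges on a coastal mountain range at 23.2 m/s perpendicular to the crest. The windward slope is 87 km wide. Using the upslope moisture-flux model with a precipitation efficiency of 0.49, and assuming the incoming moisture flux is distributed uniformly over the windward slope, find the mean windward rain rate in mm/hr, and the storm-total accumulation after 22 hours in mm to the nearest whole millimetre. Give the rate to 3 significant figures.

Incoming column moisture flux per unit ridge length: F = V × PW = 23.2 × 25.5 = 591.6 mm·m/s.
Spread over the 87 km slope with efficiency ε = 0.49: R = ε·F/W = 0.49 × 591.6 / 87000 m = 3.332e-03 mm/s.
R = 3.332e-03 × 3600 = 12.0 mm/hr.
Over 22 h: total = 12.0 × 22 = 264 mm.

R ≈ 12.0 mm/hr; total ≈ 264 mm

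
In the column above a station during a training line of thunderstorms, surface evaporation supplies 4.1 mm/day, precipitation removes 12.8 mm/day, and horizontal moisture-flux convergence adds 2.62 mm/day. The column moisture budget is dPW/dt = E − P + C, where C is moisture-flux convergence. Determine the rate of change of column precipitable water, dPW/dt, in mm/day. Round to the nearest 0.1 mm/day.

dPW/dt ≈ -6.1 mm/day

dPW/dt = E − P + C = 4.1 − 12.8 + (2.62) = -6.1 mm/day.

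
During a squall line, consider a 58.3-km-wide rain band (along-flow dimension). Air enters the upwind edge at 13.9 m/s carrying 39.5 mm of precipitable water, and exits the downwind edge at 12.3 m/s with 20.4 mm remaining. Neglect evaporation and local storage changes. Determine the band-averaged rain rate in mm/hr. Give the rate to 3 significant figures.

R ≈ 18.4 mm/hr

Column moisture flux per unit crosswind length is F = V × PW.
Inflow: F_in = 13.9 × 39.5 = 549.05 mm·m/s
Outflow: F_out = 12.3 × 20.4 = 250.92 mm·m/s
Steady-state rate R = (F_in − F_out)/L = (549.05 − 250.92) / 58300 m = 5.114e-03 mm/s.
R = 5.114e-03 × 3600 = 18.4 mm/hr.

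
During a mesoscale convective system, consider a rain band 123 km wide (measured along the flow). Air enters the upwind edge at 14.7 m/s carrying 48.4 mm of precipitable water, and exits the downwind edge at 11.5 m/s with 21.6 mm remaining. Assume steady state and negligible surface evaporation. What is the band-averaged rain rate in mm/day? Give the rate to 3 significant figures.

R ≈ 325 mm/day

Column moisture flux per unit crosswind length is F = V × PW.
Inflow: F_in = 14.7 × 48.4 = 711.48 mm·m/s
Outflow: F_out = 11.5 × 21.6 = 248.4 mm·m/s
Steady-state rate R = (F_in − F_out)/L = (711.48 − 248.4) / 123000 m = 3.765e-03 mm/s.
R = 3.765e-03 × 3600 × 24 = 325 mm/day.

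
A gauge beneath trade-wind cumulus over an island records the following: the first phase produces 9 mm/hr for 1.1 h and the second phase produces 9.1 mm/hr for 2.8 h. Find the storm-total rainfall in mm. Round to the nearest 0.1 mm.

total ≈ 35.4 mm

Total = Σ Rᵢ Δtᵢ = 9 × 1.1 + 9.1 × 2.8
      = 9.9 + 25.48 = 35.4 mm.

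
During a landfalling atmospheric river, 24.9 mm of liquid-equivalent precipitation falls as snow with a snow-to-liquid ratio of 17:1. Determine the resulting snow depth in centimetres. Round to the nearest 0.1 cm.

snow depth ≈ 42.3 cm

Snow depth = liquid × ratio = 24.9 mm × 17 = 423.3 mm = 42.3 cm.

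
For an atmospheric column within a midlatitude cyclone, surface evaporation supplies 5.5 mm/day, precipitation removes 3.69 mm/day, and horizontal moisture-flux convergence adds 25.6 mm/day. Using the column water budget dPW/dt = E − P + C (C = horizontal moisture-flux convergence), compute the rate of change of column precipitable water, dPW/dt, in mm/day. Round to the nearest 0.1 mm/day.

dPW/dt = E − P + C = 5.5 − 3.69 + (25.6) = 27.4 mm/day.

dPW/dt ≈ 27.4 mm/day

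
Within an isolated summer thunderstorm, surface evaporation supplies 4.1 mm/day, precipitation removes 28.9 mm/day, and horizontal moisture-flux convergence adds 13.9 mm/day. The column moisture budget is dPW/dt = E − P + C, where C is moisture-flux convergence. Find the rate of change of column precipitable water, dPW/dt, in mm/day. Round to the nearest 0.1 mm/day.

dPW/dt ≈ -10.9 mm/day

dPW/dt = E − P + C = 4.1 − 28.9 + (13.9) = -10.9 mm/day.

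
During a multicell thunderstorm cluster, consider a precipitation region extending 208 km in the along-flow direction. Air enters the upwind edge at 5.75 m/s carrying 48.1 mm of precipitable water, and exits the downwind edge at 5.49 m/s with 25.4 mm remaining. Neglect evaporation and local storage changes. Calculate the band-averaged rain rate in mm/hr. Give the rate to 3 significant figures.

R ≈ 2.37 mm/hr

Column moisture flux per unit crosswind length is F = V × PW.
Inflow: F_in = 5.75 × 48.1 = 276.575 mm·m/s
Outflow: F_out = 5.49 × 25.4 = 139.446 mm·m/s
Steady-state rate R = (F_in − F_out)/L = (276.575 − 139.446) / 208000 m = 6.593e-04 mm/s.
R = 6.593e-04 × 3600 = 2.37 mm/hr.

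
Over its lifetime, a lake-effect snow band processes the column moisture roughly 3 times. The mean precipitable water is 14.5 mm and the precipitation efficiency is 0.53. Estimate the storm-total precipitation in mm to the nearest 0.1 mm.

precipitation ≈ 23.1 mm

Each cycle deposits ε × PW = 0.53 × 14.5 = 7.685 mm.
Over 3 cycles: 3 × 7.685 = 23.1 mm.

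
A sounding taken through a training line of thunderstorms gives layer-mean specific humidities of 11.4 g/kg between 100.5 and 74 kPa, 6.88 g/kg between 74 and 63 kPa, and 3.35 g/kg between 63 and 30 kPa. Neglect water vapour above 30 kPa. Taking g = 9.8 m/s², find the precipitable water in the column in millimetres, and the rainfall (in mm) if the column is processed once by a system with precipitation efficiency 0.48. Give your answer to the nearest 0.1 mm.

Precipitable water is the column-integrated vapour mass per unit area: PW = (1/g) Σ q̄ Δp, with q in kg/kg and Δp in Pa (1 kg/m² of water = 1 mm).
Layer 100.5–74 kPa: Δp = 265 hPa = 26500 Pa, q̄ = 0.0114 kg/kg → 0.0114 × 26500 / 9.8 = 30.83 mm
Layer 74–63 kPa: Δp = 110 hPa = 11000 Pa, q̄ = 0.00688 kg/kg → 0.00688 × 11000 / 9.8 = 7.72 mm
Layer 63–30 kPa: Δp = 330 hPa = 33000 Pa, q̄ = 0.00335 kg/kg → 0.00335 × 33000 / 9.8 = 11.28 mm
PW = 30.83 + 7.72 + 11.28 = 49.83 ≈ 49.8 mm.
Rainfall = ε × PW = 0.48 × 49.8 = 23.9 mm.

PW ≈ 49.8 mm; rainfall ≈ 23.9 mm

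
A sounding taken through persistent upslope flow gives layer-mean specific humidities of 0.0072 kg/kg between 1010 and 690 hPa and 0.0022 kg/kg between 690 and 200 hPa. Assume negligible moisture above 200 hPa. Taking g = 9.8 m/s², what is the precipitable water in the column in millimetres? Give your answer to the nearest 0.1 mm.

Precipitable water is the column-integrated vapour mass per unit area: PW = (1/g) Σ q̄ Δp, with q in kg/kg and Δp in Pa (1 kg/m² of water = 1 mm).
Layer 1010–690 hPa: Δp = 320 hPa = 32000 Pa, q̄ = 0.0072 kg/kg → 0.0072 × 32000 / 9.8 = 23.51 mm
Layer 690–200 hPa: Δp = 490 hPa = 49000 Pa, q̄ = 0.0022 kg/kg → 0.0022 × 49000 / 9.8 = 11.00 mm
PW = 23.51 + 11.00 = 34.51 ≈ 34.5 mm.

PW ≈ 34.5 mm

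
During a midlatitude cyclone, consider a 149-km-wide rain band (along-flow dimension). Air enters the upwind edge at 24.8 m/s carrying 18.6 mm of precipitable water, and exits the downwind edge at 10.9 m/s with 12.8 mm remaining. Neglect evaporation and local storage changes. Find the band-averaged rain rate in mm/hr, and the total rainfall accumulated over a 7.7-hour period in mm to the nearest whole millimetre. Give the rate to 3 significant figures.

Column moisture flux per unit crosswind length is F = V × PW.
Inflow: F_in = 24.8 × 18.6 = 461.28 mm·m/s
Outflow: F_out = 10.9 × 12.8 = 139.52 mm·m/s
Steady-state rate R = (F_in − F_out)/L = (461.28 − 139.52) / 149000 m = 2.159e-03 mm/s.
R = 2.159e-03 × 3600 = 7.77 mm/hr.
Over 7.7 h: total = 7.77 × 7.7 = 59.829 ≈ 60 mm.

R ≈ 7.77 mm/hr; total ≈ 60 mm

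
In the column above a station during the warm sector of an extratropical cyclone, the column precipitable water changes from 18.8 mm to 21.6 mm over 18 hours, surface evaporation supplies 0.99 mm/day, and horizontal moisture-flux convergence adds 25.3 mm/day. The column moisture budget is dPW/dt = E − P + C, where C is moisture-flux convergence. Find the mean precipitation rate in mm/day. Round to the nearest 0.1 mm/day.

P ≈ 22.6 mm/day

dPW/dt = (21.6 − 18.8) mm / (18/24 day) = +3.733 mm/day.
P = E + C − dPW/dt = 0.99 + (25.3) − (+3.733) = 22.6 mm/day.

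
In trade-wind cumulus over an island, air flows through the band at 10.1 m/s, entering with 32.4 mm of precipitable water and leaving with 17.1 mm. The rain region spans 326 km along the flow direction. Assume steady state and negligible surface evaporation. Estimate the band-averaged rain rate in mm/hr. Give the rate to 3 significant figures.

Column moisture flux per unit crosswind length is F = V × PW.
Inflow: F_in = 10.1 × 32.4 = 327.24 mm·m/s
Outflow: F_out = 10.1 × 17.1 = 172.71 mm·m/s
Steady-state rate R = (F_in − F_out)/L = (327.24 − 172.71) / 326000 m = 4.740e-04 mm/s.
R = 4.740e-04 × 3600 = 1.71 mm/hr.

R ≈ 1.71 mm/hr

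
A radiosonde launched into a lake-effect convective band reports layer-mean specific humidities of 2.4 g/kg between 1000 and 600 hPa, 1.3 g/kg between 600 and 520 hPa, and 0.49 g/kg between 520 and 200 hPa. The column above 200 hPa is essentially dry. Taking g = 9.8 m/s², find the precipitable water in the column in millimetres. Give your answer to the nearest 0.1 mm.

Precipitable water is the column-integrated vapour mass per unit area: PW = (1/g) Σ q̄ Δp, with q in kg/kg and Δp in Pa (1 kg/m² of water = 1 mm).
Layer 1000–600 hPa: Δp = 400 hPa = 40000 Pa, q̄ = 0.0024 kg/kg → 0.0024 × 40000 / 9.8 = 9.80 mm
Layer 600–520 hPa: Δp = 80 hPa = 8000 Pa, q̄ = 0.0013 kg/kg → 0.0013 × 8000 / 9.8 = 1.06 mm
Layer 520–200 hPa: Δp = 320 hPa = 32000 Pa, q̄ = 0.00049 kg/kg → 0.00049 × 32000 / 9.8 = 1.60 mm
PW = 9.80 + 1.06 + 1.60 = 12.46 ≈ 12.5 mm.

PW ≈ 12.5 mm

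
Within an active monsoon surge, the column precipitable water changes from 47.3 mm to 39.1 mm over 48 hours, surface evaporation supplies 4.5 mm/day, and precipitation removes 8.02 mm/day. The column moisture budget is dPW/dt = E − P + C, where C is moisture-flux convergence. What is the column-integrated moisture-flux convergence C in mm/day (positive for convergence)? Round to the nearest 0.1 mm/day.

dPW/dt = (39.1 − 47.3) mm / (48/24 day) = -4.100 mm/day.
C = dPW/dt − E + P = (-4.100) − 4.5 + 8.02 = -0.6 mm/day.

C ≈ -0.6 mm/day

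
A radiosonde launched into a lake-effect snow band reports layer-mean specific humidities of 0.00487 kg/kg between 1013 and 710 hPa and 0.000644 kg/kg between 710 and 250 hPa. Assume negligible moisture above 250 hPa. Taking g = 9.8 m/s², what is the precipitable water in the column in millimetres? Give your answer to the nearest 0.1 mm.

Precipitable water is the column-integrated vapour mass per unit area: PW = (1/g) Σ q̄ Δp, with q in kg/kg and Δp in Pa (1 kg/m² of water = 1 mm).
Layer 1013–710 hPa: Δp = 303 hPa = 30300 Pa, q̄ = 0.00487 kg/kg → 0.00487 × 30300 / 9.8 = 15.06 mm
Layer 710–250 hPa: Δp = 460 hPa = 46000 Pa, q̄ = 0.000644 kg/kg → 0.000644 × 46000 / 9.8 = 3.02 mm
PW = 15.06 + 3.02 = 18.08 ≈ 18.1 mm.

PW ≈ 18.1 mm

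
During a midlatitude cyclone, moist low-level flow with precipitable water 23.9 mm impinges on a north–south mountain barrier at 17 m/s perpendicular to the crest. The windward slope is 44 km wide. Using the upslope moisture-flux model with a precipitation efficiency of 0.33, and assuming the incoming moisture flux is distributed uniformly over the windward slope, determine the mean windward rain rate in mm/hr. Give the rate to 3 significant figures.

Incoming column moisture flux per unit ridge length: F = V × PW = 17 × 23.9 = 406.3 mm·m/s.
Spread over the 44 km slope with efficiency ε = 0.33: R = ε·F/W = 0.33 × 406.3 / 44000 m = 3.047e-03 mm/s.
R = 3.047e-03 × 3600 = 11.0 mm/hr.

R ≈ 11.0 mm/hr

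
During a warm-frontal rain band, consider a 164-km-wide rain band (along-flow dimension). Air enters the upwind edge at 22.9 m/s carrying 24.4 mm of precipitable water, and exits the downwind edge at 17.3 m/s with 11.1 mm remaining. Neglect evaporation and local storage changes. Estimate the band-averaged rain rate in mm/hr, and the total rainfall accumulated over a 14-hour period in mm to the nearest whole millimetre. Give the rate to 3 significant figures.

R ≈ 8.05 mm/hr; total ≈ 113 mm

Column moisture flux per unit crosswind length is F = V × PW.
Inflow: F_in = 22.9 × 24.4 = 558.76 mm·m/s
Outflow: F_out = 17.3 × 11.1 = 192.03 mm·m/s
Steady-state rate R = (F_in − F_out)/L = (558.76 − 192.03) / 164000 m = 2.236e-03 mm/s.
R = 2.236e-03 × 3600 = 8.05 mm/hr.
Over 14 h: total = 8.05 × 14 = 112.7 ≈ 113 mm.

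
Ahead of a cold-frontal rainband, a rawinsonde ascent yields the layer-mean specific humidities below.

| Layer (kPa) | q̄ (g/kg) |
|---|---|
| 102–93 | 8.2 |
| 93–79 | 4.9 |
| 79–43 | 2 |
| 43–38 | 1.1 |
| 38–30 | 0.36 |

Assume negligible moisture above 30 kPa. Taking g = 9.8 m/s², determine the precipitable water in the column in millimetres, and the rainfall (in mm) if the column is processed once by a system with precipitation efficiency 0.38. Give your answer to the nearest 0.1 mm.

Precipitable water is the column-integrated vapour mass per unit area: PW = (1/g) Σ q̄ Δp, with q in kg/kg and Δp in Pa (1 kg/m² of water = 1 mm).
Layer 102–93 kPa: Δp = 90 hPa = 9000 Pa, q̄ = 0.0082 kg/kg → 0.0082 × 9000 / 9.8 = 7.53 mm
Layer 93–79 kPa: Δp = 140 hPa = 14000 Pa, q̄ = 0.0049 kg/kg → 0.0049 × 14000 / 9.8 = 7.00 mm
Layer 79–43 kPa: Δp = 360 hPa = 36000 Pa, q̄ = 0.002 kg/kg → 0.002 × 36000 / 9.8 = 7.35 mm
Layer 43–38 kPa: Δp = 50 hPa = 5000 Pa, q̄ = 0.0011 kg/kg → 0.0011 × 5000 / 9.8 = 0.56 mm
Layer 38–30 kPa: Δp = 80 hPa = 8000 Pa, q̄ = 0.00036 kg/kg → 0.00036 × 8000 / 9.8 = 0.29 mm
PW = 7.53 + 7.00 + 7.35 + 0.56 + 0.29 = 22.73 ≈ 22.7 mm.
Rainfall = ε × PW = 0.38 × 22.7 = 8.6 mm.

PW ≈ 22.7 mm; rainfall ≈ 8.6 mm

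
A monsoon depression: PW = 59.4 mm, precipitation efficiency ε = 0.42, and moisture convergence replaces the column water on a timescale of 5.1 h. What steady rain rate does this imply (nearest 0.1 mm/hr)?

Each overturning extracts ε × PW = 0.42 × 59.4 = 24.948 mm.
Rate = ε·PW / τ = 24.948 / 5.1 h = 4.9 mm/hr.

R ≈ 4.9 mm/hr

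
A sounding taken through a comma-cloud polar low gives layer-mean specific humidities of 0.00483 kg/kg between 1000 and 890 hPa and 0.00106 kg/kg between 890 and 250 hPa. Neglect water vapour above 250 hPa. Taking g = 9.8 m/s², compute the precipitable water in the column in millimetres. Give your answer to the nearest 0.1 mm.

Precipitable water is the column-integrated vapour mass per unit area: PW = (1/g) Σ q̄ Δp, with q in kg/kg and Δp in Pa (1 kg/m² of water = 1 mm).
Layer 1000–890 hPa: Δp = 110 hPa = 11000 Pa, q̄ = 0.00483 kg/kg → 0.00483 × 11000 / 9.8 = 5.42 mm
Layer 890–250 hPa: Δp = 640 hPa = 64000 Pa, q̄ = 0.00106 kg/kg → 0.00106 × 64000 / 9.8 = 6.92 mm
PW = 5.42 + 6.92 = 12.34 ≈ 12.3 mm.

PW ≈ 12.3 mm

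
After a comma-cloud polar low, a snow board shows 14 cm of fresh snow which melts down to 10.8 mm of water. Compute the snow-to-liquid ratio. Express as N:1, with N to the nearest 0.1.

Ratio = snow depth / SWE = 140 mm / 10.8 mm = 13.0, i.e. 13.0:1.

ratio ≈ 13.0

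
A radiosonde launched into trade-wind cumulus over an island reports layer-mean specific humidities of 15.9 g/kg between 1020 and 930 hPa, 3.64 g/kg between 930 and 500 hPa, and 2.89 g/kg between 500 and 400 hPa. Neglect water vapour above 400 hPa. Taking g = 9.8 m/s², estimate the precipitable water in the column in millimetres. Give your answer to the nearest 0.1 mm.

PW ≈ 33.5 mm

Precipitable water is the column-integrated vapour mass per unit area: PW = (1/g) Σ q̄ Δp, with q in kg/kg and Δp in Pa (1 kg/m² of water = 1 mm).
Layer 1020–930 hPa: Δp = 90 hPa = 9000 Pa, q̄ = 0.0159 kg/kg → 0.0159 × 9000 / 9.8 = 14.60 mm
Layer 930–500 hPa: Δp = 430 hPa = 43000 Pa, q̄ = 0.00364 kg/kg → 0.00364 × 43000 / 9.8 = 15.97 mm
Layer 500–400 hPa: Δp = 100 hPa = 10000 Pa, q̄ = 0.00289 kg/kg → 0.00289 × 10000 / 9.8 = 2.95 mm
PW = 14.60 + 15.97 + 2.95 = 33.52 ≈ 33.5 mm.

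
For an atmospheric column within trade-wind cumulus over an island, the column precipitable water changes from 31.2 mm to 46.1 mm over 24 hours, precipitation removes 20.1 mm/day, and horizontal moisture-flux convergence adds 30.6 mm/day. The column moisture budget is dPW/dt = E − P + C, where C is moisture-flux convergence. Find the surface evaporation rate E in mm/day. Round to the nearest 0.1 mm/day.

dPW/dt = (46.1 − 31.2) mm / (24/24 day) = +14.900 mm/day.
E = dPW/dt + P − C = (+14.900) + 20.1 − (30.6) = 4.4 mm/day.

E ≈ 4.4 mm/day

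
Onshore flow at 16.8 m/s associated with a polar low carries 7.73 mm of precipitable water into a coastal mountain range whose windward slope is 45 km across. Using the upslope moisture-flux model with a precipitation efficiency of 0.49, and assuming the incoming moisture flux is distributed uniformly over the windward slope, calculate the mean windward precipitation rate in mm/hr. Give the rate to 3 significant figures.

R ≈ 5.09 mm/hr

Incoming column moisture flux per unit ridge length: F = V × PW = 16.8 × 7.73 = 129.864 mm·m/s.
Spread over the 45 km slope with efficiency ε = 0.49: R = ε·F/W = 0.49 × 129.864 / 45000 m = 1.414e-03 mm/s.
R = 1.414e-03 × 3600 = 5.09 mm/hr.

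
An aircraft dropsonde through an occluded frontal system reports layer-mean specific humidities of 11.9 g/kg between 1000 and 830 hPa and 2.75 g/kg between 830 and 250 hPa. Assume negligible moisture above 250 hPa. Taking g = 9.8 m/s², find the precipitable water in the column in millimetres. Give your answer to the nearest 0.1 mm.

Precipitable water is the column-integrated vapour mass per unit area: PW = (1/g) Σ q̄ Δp, with q in kg/kg and Δp in Pa (1 kg/m² of water = 1 mm).
Layer 1000–830 hPa: Δp = 170 hPa = 17000 Pa, q̄ = 0.0119 kg/kg → 0.0119 × 17000 / 9.8 = 20.64 mm
Layer 830–250 hPa: Δp = 580 hPa = 58000 Pa, q̄ = 0.00275 kg/kg → 0.00275 × 58000 / 9.8 = 16.28 mm
PW = 20.64 + 16.28 = 36.92 ≈ 36.9 mm.

PW ≈ 36.9 mm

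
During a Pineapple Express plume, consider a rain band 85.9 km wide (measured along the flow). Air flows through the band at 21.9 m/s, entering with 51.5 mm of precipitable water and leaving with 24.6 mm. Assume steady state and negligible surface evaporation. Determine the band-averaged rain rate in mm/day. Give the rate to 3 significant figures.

R ≈ 593 mm/day

Column moisture flux per unit crosswind length is F = V × PW.
Inflow: F_in = 21.9 × 51.5 = 1127.85 mm·m/s
Outflow: F_out = 21.9 × 24.6 = 538.74 mm·m/s
Steady-state rate R = (F_in − F_out)/L = (1127.85 − 538.74) / 85900 m = 6.858e-03 mm/s.
R = 6.858e-03 × 3600 × 24 = 593 mm/day.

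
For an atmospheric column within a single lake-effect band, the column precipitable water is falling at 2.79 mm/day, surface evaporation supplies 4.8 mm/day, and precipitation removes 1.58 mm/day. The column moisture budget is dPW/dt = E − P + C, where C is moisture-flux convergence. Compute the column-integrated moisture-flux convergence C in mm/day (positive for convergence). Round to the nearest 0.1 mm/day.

dPW/dt = -2.79 mm/day.
C = dPW/dt − E + P = (-2.79) − 4.8 + 1.58 = -6.0 mm/day.

C ≈ -6.0 mm/day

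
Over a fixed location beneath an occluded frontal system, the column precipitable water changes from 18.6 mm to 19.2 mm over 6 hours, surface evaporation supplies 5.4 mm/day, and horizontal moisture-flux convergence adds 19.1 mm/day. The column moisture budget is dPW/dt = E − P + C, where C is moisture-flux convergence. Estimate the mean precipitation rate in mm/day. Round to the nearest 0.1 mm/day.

dPW/dt = (19.2 − 18.6) mm / (6/24 day) = +2.400 mm/day.
P = E + C − dPW/dt = 5.4 + (19.1) − (+2.400) = 22.1 mm/day.

P ≈ 22.1 mm/day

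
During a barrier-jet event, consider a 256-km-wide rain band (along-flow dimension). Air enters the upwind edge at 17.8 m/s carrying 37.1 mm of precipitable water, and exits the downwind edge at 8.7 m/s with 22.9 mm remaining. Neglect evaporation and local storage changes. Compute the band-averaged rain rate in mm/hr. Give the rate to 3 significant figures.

R ≈ 6.48 mm/hr

Column moisture flux per unit crosswind length is F = V × PW.
Inflow: F_in = 17.8 × 37.1 = 660.38 mm·m/s
Outflow: F_out = 8.7 × 22.9 = 199.23 mm·m/s
Steady-state rate R = (F_in − F_out)/L = (660.38 − 199.23) / 256000 m = 1.801e-03 mm/s.
R = 1.801e-03 × 3600 = 6.48 mm/hr.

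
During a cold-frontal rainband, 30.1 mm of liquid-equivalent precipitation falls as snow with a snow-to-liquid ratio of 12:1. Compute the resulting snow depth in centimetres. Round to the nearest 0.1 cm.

Snow depth = liquid × ratio = 30.1 mm × 12 = 361.2 mm = 36.1 cm.

snow depth ≈ 36.1 cm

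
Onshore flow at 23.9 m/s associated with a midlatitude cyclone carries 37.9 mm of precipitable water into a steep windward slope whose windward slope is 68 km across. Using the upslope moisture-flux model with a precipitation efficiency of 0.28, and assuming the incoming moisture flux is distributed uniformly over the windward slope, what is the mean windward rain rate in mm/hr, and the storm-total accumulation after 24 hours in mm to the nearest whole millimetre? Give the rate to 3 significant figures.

R ≈ 13.4 mm/hr; total ≈ 322 mm

Incoming column moisture flux per unit ridge length: F = V × PW = 23.9 × 37.9 = 905.81 mm·m/s.
Spread over the 68 km slope with efficiency ε = 0.28: R = ε·F/W = 0.28 × 905.81 / 68000 m = 3.730e-03 mm/s.
R = 3.730e-03 × 3600 = 13.4 mm/hr.
Over 24 h: total = 13.4 × 24 = 321.6 ≈ 322 mm.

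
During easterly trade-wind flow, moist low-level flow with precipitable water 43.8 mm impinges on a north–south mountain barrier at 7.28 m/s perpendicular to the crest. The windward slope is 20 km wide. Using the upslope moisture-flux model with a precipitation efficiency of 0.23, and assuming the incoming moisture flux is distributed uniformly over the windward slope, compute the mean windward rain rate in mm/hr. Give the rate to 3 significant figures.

Incoming column moisture flux per unit ridge length: F = V × PW = 7.28 × 43.8 = 318.864 mm·m/s.
Spread over the 20 km slope with efficiency ε = 0.23: R = ε·F/W = 0.23 × 318.864 / 20000 m = 3.667e-03 mm/s.
R = 3.667e-03 × 3600 = 13.2 mm/hr.

R ≈ 13.2 mm/hr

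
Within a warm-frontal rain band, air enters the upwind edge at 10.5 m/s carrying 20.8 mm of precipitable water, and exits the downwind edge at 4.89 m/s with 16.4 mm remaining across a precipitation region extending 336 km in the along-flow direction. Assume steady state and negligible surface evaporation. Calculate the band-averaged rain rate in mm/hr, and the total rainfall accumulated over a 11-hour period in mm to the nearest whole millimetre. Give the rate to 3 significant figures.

Column moisture flux per unit crosswind length is F = V × PW.
Inflow: F_in = 10.5 × 20.8 = 218.4 mm·m/s
Outflow: F_out = 4.89 × 16.4 = 80.196 mm·m/s
Steady-state rate R = (F_in − F_out)/L = (218.4 − 80.196) / 336000 m = 4.113e-04 mm/s.
R = 4.113e-04 × 3600 = 1.48 mm/hr.
Over 11 h: total = 1.48 × 11 = 16.28 ≈ 16 mm.

R ≈ 1.48 mm/hr; total ≈ 16 mm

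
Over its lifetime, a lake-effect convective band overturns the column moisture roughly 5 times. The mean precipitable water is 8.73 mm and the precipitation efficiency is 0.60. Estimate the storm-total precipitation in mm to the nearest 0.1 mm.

precipitation ≈ 26.2 mm

Each cycle deposits ε × PW = 0.60 × 8.73 = 5.238 mm.
Over 5 cycles: 5 × 5.238 = 26.2 mm.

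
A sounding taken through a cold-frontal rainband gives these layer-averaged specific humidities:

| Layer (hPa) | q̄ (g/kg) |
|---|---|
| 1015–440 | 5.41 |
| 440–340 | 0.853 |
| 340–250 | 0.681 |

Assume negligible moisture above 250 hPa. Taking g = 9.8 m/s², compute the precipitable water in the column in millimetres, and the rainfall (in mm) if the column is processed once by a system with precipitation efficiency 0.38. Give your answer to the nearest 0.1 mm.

Precipitable water is the column-integrated vapour mass per unit area: PW = (1/g) Σ q̄ Δp, with q in kg/kg and Δp in Pa (1 kg/m² of water = 1 mm).
Layer 1015–440 hPa: Δp = 575 hPa = 57500 Pa, q̄ = 0.00541 kg/kg → 0.00541 × 57500 / 9.8 = 31.74 mm
Layer 440–340 hPa: Δp = 100 hPa = 10000 Pa, q̄ = 0.000853 kg/kg → 0.000853 × 10000 / 9.8 = 0.87 mm
Layer 340–250 hPa: Δp = 90 hPa = 9000 Pa, q̄ = 0.000681 kg/kg → 0.000681 × 9000 / 9.8 = 0.63 mm
PW = 31.74 + 0.87 + 0.63 = 33.24 ≈ 33.2 mm.
Rainfall = ε × PW = 0.38 × 33.2 = 12.6 mm.

PW ≈ 33.2 mm; rainfall ≈ 12.6 mm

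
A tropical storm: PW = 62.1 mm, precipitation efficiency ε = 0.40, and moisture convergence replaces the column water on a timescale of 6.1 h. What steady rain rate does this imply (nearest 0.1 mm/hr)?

Each overturning extracts ε × PW = 0.40 × 62.1 = 24.84 mm.
Rate = ε·PW / τ = 24.84 / 6.1 h = 4.1 mm/hr.

R ≈ 4.1 mm/hr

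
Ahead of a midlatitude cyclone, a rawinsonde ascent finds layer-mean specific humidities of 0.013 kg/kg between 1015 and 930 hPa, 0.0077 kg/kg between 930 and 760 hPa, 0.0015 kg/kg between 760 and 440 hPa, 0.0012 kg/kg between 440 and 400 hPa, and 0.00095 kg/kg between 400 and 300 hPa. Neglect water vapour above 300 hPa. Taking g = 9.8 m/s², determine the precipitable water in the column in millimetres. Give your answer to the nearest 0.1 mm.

PW ≈ 31.0 mm

Precipitable water is the column-integrated vapour mass per unit area: PW = (1/g) Σ q̄ Δp, with q in kg/kg and Δp in Pa (1 kg/m² of water = 1 mm).
Layer 1015–930 hPa: Δp = 85 hPa = 8500 Pa, q̄ = 0.013 kg/kg → 0.013 × 8500 / 9.8 = 11.28 mm
Layer 930–760 hPa: Δp = 170 hPa = 17000 Pa, q̄ = 0.0077 kg/kg → 0.0077 × 17000 / 9.8 = 13.36 mm
Layer 760–440 hPa: Δp = 320 hPa = 32000 Pa, q̄ = 0.0015 kg/kg → 0.0015 × 32000 / 9.8 = 4.90 mm
Layer 440–400 hPa: Δp = 40 hPa = 4000 Pa, q̄ = 0.0012 kg/kg → 0.0012 × 4000 / 9.8 = 0.49 mm
Layer 400–300 hPa: Δp = 100 hPa = 10000 Pa, q̄ = 0.00095 kg/kg → 0.00095 × 10000 / 9.8 = 0.97 mm
PW = 11.28 + 13.36 + 4.90 + 0.49 + 0.97 = 31.00 ≈ 31.0 mm.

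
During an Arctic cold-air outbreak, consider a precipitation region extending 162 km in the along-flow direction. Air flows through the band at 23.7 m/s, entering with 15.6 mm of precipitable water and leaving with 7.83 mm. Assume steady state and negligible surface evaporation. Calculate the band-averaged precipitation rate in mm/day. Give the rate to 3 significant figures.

Column moisture flux per unit crosswind length is F = V × PW.
Inflow: F_in = 23.7 × 15.6 = 369.72 mm·m/s
Outflow: F_out = 23.7 × 7.83 = 185.571 mm·m/s
Steady-state rate R = (F_in − F_out)/L = (369.72 − 185.571) / 162000 m = 1.137e-03 mm/s.
R = 1.137e-03 × 3600 × 24 = 98.2 mm/day.

R ≈ 98.2 mm/day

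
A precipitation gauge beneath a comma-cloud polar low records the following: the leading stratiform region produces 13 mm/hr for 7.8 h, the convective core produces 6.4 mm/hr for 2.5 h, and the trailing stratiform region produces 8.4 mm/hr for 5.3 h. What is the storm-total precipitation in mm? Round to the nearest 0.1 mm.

total ≈ 161.9 mm

Total = Σ Rᵢ Δtᵢ = 13 × 7.8 + 6.4 × 2.5 + 8.4 × 5.3
      = 101.4 + 16 + 44.52 = 161.9 mm.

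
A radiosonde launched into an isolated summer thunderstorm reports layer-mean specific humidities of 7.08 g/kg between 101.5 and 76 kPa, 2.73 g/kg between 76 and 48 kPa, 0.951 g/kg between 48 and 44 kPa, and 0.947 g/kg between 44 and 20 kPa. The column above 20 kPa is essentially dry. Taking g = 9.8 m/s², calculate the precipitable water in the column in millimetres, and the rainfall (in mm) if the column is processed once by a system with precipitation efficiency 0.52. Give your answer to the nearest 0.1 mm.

PW ≈ 28.9 mm; rainfall ≈ 15.0 mm

Precipitable water is the column-integrated vapour mass per unit area: PW = (1/g) Σ q̄ Δp, with q in kg/kg and Δp in Pa (1 kg/m² of water = 1 mm).
Layer 101.5–76 kPa: Δp = 255 hPa = 25500 Pa, q̄ = 0.00708 kg/kg → 0.00708 × 25500 / 9.8 = 18.42 mm
Layer 76–48 kPa: Δp = 280 hPa = 28000 Pa, q̄ = 0.00273 kg/kg → 0.00273 × 28000 / 9.8 = 7.80 mm
Layer 48–44 kPa: Δp = 40 hPa = 4000 Pa, q̄ = 0.000951 kg/kg → 0.000951 × 4000 / 9.8 = 0.39 mm
Layer 44–20 kPa: Δp = 240 hPa = 24000 Pa, q̄ = 0.000947 kg/kg → 0.000947 × 24000 / 9.8 = 2.32 mm
PW = 18.42 + 7.80 + 0.39 + 2.32 = 28.93 ≈ 28.9 mm.
Rainfall = ε × PW = 0.52 × 28.9 = 15.0 mm.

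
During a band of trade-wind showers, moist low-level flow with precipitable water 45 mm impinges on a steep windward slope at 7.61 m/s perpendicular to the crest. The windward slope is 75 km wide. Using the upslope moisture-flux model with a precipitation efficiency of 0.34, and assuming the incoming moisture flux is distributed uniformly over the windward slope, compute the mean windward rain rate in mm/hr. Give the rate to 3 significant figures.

R ≈ 5.59 mm/hr

Incoming column moisture flux per unit ridge length: F = V × PW = 7.61 × 45 = 342.45 mm·m/s.
Spread over the 75 km slope with efficiency ε = 0.34: R = ε·F/W = 0.34 × 342.45 / 75000 m = 1.552e-03 mm/s.
R = 1.552e-03 × 3600 = 5.59 mm/hr.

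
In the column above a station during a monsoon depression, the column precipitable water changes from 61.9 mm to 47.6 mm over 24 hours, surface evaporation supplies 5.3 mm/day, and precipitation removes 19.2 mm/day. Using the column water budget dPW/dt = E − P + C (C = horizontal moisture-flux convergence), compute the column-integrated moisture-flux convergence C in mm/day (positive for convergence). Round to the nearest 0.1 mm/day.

dPW/dt = (47.6 − 61.9) mm / (24/24 day) = -14.300 mm/day.
C = dPW/dt − E + P = (-14.300) − 5.3 + 19.2 = -0.4 mm/day.

C ≈ -0.4 mm/day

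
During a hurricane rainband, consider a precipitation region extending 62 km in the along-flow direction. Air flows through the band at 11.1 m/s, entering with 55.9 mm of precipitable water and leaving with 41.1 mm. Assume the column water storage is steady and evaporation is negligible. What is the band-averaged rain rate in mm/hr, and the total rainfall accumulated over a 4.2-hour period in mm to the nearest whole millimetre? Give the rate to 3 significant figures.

Column moisture flux per unit crosswind length is F = V × PW.
Inflow: F_in = 11.1 × 55.9 = 620.49 mm·m/s
Outflow: F_out = 11.1 × 41.1 = 456.21 mm·m/s
Steady-state rate R = (F_in − F_out)/L = (620.49 − 456.21) / 62000 m = 2.650e-03 mm/s.
R = 2.650e-03 × 3600 = 9.54 mm/hr.
Over 4.2 h: total = 9.54 × 4.2 = 40.068 ≈ 40 mm.

R ≈ 9.54 mm/hr; total ≈ 40 mm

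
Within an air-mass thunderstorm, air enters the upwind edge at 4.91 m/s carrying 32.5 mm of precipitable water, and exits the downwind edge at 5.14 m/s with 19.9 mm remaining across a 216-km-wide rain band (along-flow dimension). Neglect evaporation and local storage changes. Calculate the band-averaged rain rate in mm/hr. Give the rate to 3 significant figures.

Column moisture flux per unit crosswind length is F = V × PW.
Inflow: F_in = 4.91 × 32.5 = 159.575 mm·m/s
Outflow: F_out = 5.14 × 19.9 = 102.286 mm·m/s
Steady-state rate R = (F_in − F_out)/L = (159.575 − 102.286) / 216000 m = 2.652e-04 mm/s.
R = 2.652e-04 × 3600 = 0.955 mm/hr.

R ≈ 0.955 mm/hr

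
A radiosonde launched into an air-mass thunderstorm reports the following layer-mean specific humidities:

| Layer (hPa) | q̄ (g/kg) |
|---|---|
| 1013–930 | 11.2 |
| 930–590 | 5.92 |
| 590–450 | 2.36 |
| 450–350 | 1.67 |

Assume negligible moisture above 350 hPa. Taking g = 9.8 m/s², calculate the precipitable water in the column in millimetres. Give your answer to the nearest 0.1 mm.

Precipitable water is the column-integrated vapour mass per unit area: PW = (1/g) Σ q̄ Δp, with q in kg/kg and Δp in Pa (1 kg/m² of water = 1 mm).
Layer 1013–930 hPa: Δp = 83 hPa = 8300 Pa, q̄ = 0.0112 kg/kg → 0.0112 × 8300 / 9.8 = 9.49 mm
Layer 930–590 hPa: Δp = 340 hPa = 34000 Pa, q̄ = 0.00592 kg/kg → 0.00592 × 34000 / 9.8 = 20.54 mm
Layer 590–450 hPa: Δp = 140 hPa = 14000 Pa, q̄ = 0.00236 kg/kg → 0.00236 × 14000 / 9.8 = 3.37 mm
Layer 450–350 hPa: Δp = 100 hPa = 10000 Pa, q̄ = 0.00167 kg/kg → 0.00167 × 10000 / 9.8 = 1.70 mm
PW = 9.49 + 20.54 + 3.37 + 1.70 = 35.10 ≈ 35.1 mm.

PW ≈ 35.1 mm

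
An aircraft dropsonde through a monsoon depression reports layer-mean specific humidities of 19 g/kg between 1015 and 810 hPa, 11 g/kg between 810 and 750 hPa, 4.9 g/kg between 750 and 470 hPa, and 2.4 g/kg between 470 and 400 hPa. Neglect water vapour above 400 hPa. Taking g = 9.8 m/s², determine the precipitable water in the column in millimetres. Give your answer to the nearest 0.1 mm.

Precipitable water is the column-integrated vapour mass per unit area: PW = (1/g) Σ q̄ Δp, with q in kg/kg and Δp in Pa (1 kg/m² of water = 1 mm).
Layer 1015–810 hPa: Δp = 205 hPa = 20500 Pa, q̄ = 0.019 kg/kg → 0.019 × 20500 / 9.8 = 39.74 mm
Layer 810–750 hPa: Δp = 60 hPa = 6000 Pa, q̄ = 0.011 kg/kg → 0.011 × 6000 / 9.8 = 6.73 mm
Layer 750–470 hPa: Δp = 280 hPa = 28000 Pa, q̄ = 0.0049 kg/kg → 0.0049 × 28000 / 9.8 = 14.00 mm
Layer 470–400 hPa: Δp = 70 hPa = 7000 Pa, q̄ = 0.0024 kg/kg → 0.0024 × 7000 / 9.8 = 1.71 mm
PW = 39.74 + 6.73 + 14.00 + 1.71 = 62.18 ≈ 62.2 mm.

PW ≈ 62.2 mm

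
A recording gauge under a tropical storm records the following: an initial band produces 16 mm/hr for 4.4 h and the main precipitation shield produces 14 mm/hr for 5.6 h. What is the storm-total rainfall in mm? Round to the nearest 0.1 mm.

Total = Σ Rᵢ Δtᵢ = 16 × 4.4 + 14 × 5.6
      = 70.4 + 78.4 = 148.8 mm.

total ≈ 148.8 mm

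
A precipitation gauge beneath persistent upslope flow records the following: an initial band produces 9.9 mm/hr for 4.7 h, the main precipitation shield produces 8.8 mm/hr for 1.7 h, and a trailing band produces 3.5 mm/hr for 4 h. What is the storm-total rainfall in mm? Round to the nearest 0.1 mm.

total ≈ 75.5 mm

Total = Σ Rᵢ Δtᵢ = 9.9 × 4.7 + 8.8 × 1.7 + 3.5 × 4
      = 46.53 + 14.96 + 14 = 75.5 mm.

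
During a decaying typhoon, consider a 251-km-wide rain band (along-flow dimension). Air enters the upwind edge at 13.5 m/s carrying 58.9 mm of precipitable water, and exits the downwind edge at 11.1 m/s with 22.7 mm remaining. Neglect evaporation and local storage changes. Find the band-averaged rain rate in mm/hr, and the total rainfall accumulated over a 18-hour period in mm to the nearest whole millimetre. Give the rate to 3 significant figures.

R ≈ 7.79 mm/hr; total ≈ 140 mm

Column moisture flux per unit crosswind length is F = V × PW.
Inflow: F_in = 13.5 × 58.9 = 795.15 mm·m/s
Outflow: F_out = 11.1 × 22.7 = 251.97 mm·m/s
Steady-state rate R = (F_in − F_out)/L = (795.15 − 251.97) / 251000 m = 2.164e-03 mm/s.
R = 2.164e-03 × 3600 = 7.79 mm/hr.
Over 18 h: total = 7.79 × 18 = 140.22 ≈ 140 mm.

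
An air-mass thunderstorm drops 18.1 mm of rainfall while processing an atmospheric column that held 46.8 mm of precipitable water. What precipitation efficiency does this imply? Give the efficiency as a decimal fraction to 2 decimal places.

ε = rainfall / PW = 18.1 / 46.8 = 0.39.

ε ≈ 0.39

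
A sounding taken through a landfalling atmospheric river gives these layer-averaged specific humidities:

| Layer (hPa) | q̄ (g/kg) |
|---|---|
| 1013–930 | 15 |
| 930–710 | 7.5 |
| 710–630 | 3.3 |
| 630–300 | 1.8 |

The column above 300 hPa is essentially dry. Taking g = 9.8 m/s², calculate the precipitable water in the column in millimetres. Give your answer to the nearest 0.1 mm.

PW ≈ 38.3 mm

Precipitable water is the column-integrated vapour mass per unit area: PW = (1/g) Σ q̄ Δp, with q in kg/kg and Δp in Pa (1 kg/m² of water = 1 mm).
Layer 1013–930 hPa: Δp = 83 hPa = 8300 Pa, q̄ = 0.015 kg/kg → 0.015 × 8300 / 9.8 = 12.70 mm
Layer 930–710 hPa: Δp = 220 hPa = 22000 Pa, q̄ = 0.0075 kg/kg → 0.0075 × 22000 / 9.8 = 16.84 mm
Layer 710–630 hPa: Δp = 80 hPa = 8000 Pa, q̄ = 0.0033 kg/kg → 0.0033 × 8000 / 9.8 = 2.69 mm
Layer 630–300 hPa: Δp = 330 hPa = 33000 Pa, q̄ = 0.0018 kg/kg → 0.0018 × 33000 / 9.8 = 6.06 mm
PW = 12.70 + 16.84 + 2.69 + 6.06 = 38.29 ≈ 38.3 mm.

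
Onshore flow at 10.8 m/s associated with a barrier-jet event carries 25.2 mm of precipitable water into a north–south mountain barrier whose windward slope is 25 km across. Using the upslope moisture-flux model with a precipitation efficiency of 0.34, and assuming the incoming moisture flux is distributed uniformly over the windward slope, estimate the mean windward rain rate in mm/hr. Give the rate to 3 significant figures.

Incoming column moisture flux per unit ridge length: F = V × PW = 10.8 × 25.2 = 272.16 mm·m/s.
Spread over the 25 km slope with efficiency ε = 0.34: R = ε·F/W = 0.34 × 272.16 / 25000 m = 3.701e-03 mm/s.
R = 3.701e-03 × 3600 = 13.3 mm/hr.

R ≈ 13.3 mm/hr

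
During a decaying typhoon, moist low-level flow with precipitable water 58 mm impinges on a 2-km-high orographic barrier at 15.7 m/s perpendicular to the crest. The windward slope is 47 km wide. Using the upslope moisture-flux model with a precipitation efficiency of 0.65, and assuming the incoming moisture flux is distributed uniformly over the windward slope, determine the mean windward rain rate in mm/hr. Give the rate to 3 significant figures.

R ≈ 45.3 mm/hr

Incoming column moisture flux per unit ridge length: F = V × PW = 15.7 × 58 = 910.6 mm·m/s.
Spread over the 47 km slope with efficiency ε = 0.65: R = ε·F/W = 0.65 × 910.6 / 47000 m = 1.259e-02 mm/s.
R = 1.259e-02 × 3600 = 45.3 mm/hr.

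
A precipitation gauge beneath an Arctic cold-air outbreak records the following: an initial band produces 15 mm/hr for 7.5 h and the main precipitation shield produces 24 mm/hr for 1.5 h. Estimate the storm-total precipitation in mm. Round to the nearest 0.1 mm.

Total = Σ Rᵢ Δtᵢ = 15 × 7.5 + 24 × 1.5
      = 112.5 + 36 = 148.5 mm.

total ≈ 148.5 mm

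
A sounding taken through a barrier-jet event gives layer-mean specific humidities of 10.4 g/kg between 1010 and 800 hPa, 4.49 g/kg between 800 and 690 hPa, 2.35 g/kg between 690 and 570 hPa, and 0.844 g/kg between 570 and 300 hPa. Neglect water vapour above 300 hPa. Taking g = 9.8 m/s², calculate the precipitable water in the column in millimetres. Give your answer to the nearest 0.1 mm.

PW ≈ 32.5 mm

Precipitable water is the column-integrated vapour mass per unit area: PW = (1/g) Σ q̄ Δp, with q in kg/kg and Δp in Pa (1 kg/m² of water = 1 mm).
Layer 1010–800 hPa: Δp = 210 hPa = 21000 Pa, q̄ = 0.0104 kg/kg → 0.0104 × 21000 / 9.8 = 22.29 mm
Layer 800–690 hPa: Δp = 110 hPa = 11000 Pa, q̄ = 0.00449 kg/kg → 0.00449 × 11000 / 9.8 = 5.04 mm
Layer 690–570 hPa: Δp = 120 hPa = 12000 Pa, q̄ = 0.00235 kg/kg → 0.00235 × 12000 / 9.8 = 2.88 mm
Layer 570–300 hPa: Δp = 270 hPa = 27000 Pa, q̄ = 0.000844 kg/kg → 0.000844 × 27000 / 9.8 = 2.33 mm
PW = 22.29 + 5.04 + 2.88 + 2.33 = 32.54 ≈ 32.5 mm.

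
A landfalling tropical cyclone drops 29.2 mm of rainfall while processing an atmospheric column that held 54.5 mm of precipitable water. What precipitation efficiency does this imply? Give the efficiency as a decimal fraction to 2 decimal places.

ε = rainfall / PW = 29.2 / 54.5 = 0.54.

ε ≈ 0.54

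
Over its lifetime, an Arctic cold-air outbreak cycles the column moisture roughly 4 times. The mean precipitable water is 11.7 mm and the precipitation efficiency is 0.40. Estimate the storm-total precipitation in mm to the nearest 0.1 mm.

precipitation ≈ 18.7 mm

Each cycle deposits ε × PW = 0.40 × 11.7 = 4.68 mm.
Over 4 cycles: 4 × 4.68 = 18.7 mm.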